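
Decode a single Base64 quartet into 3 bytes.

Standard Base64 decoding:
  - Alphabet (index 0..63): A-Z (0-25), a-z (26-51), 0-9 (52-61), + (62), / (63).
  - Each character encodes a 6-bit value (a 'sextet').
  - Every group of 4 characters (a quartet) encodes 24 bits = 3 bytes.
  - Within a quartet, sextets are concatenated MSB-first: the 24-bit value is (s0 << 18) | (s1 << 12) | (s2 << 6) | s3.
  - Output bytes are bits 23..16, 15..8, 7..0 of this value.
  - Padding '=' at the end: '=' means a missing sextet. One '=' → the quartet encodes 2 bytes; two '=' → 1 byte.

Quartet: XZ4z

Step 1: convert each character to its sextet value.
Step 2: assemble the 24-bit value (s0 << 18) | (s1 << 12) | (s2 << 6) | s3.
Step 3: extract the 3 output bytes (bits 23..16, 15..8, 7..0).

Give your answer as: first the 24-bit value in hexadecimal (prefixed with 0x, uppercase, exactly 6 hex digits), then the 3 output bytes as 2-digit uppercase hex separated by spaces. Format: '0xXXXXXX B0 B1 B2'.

Sextets: X=23, Z=25, 4=56, z=51
24-bit: (23<<18) | (25<<12) | (56<<6) | 51
      = 0x5C0000 | 0x019000 | 0x000E00 | 0x000033
      = 0x5D9E33
Bytes: (v>>16)&0xFF=5D, (v>>8)&0xFF=9E, v&0xFF=33

Answer: 0x5D9E33 5D 9E 33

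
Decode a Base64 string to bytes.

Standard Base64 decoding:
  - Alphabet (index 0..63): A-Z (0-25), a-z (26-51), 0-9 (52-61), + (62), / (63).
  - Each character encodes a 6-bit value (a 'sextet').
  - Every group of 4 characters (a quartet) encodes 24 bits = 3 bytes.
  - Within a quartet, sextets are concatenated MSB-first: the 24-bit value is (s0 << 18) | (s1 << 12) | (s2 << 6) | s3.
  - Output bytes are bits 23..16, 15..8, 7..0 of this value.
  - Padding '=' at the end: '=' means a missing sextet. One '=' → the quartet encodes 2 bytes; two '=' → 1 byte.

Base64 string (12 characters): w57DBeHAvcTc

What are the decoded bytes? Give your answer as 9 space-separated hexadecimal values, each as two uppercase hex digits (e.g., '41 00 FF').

Answer: C3 9E C3 05 E1 C0 BD C4 DC

Derivation:
After char 0 ('w'=48): chars_in_quartet=1 acc=0x30 bytes_emitted=0
After char 1 ('5'=57): chars_in_quartet=2 acc=0xC39 bytes_emitted=0
After char 2 ('7'=59): chars_in_quartet=3 acc=0x30E7B bytes_emitted=0
After char 3 ('D'=3): chars_in_quartet=4 acc=0xC39EC3 -> emit C3 9E C3, reset; bytes_emitted=3
After char 4 ('B'=1): chars_in_quartet=1 acc=0x1 bytes_emitted=3
After char 5 ('e'=30): chars_in_quartet=2 acc=0x5E bytes_emitted=3
After char 6 ('H'=7): chars_in_quartet=3 acc=0x1787 bytes_emitted=3
After char 7 ('A'=0): chars_in_quartet=4 acc=0x5E1C0 -> emit 05 E1 C0, reset; bytes_emitted=6
After char 8 ('v'=47): chars_in_quartet=1 acc=0x2F bytes_emitted=6
After char 9 ('c'=28): chars_in_quartet=2 acc=0xBDC bytes_emitted=6
After char 10 ('T'=19): chars_in_quartet=3 acc=0x2F713 bytes_emitted=6
After char 11 ('c'=28): chars_in_quartet=4 acc=0xBDC4DC -> emit BD C4 DC, reset; bytes_emitted=9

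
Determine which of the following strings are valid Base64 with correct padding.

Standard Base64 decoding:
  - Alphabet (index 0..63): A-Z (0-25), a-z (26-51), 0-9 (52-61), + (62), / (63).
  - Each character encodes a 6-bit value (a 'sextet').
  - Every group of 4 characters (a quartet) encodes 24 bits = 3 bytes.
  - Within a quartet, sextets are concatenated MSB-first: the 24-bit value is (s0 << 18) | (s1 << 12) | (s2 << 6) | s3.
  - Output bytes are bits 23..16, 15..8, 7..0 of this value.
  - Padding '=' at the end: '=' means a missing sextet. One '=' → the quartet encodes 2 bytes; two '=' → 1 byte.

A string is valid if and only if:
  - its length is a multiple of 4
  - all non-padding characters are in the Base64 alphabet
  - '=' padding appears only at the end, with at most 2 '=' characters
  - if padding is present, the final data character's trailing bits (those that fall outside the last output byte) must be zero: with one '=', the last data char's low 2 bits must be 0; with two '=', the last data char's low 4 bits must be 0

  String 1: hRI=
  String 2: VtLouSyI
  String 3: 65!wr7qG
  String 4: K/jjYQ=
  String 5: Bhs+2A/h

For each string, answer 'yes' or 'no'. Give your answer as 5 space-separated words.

String 1: 'hRI=' → valid
String 2: 'VtLouSyI' → valid
String 3: '65!wr7qG' → invalid (bad char(s): ['!'])
String 4: 'K/jjYQ=' → invalid (len=7 not mult of 4)
String 5: 'Bhs+2A/h' → valid

Answer: yes yes no no yes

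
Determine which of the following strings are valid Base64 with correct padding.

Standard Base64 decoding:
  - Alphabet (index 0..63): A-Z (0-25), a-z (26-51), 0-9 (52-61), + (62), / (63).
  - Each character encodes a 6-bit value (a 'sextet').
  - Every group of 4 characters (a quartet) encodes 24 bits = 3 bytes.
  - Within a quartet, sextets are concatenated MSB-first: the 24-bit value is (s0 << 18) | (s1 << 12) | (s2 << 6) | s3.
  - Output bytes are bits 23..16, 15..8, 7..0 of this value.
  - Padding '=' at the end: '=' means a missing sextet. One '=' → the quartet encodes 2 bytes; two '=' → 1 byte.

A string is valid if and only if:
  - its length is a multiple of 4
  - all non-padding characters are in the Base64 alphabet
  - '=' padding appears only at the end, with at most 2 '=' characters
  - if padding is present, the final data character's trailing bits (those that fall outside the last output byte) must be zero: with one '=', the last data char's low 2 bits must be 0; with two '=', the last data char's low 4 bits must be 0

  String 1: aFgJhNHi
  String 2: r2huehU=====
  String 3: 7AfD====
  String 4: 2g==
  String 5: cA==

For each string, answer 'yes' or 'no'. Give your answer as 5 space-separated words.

Answer: yes no no yes yes

Derivation:
String 1: 'aFgJhNHi' → valid
String 2: 'r2huehU=====' → invalid (5 pad chars (max 2))
String 3: '7AfD====' → invalid (4 pad chars (max 2))
String 4: '2g==' → valid
String 5: 'cA==' → valid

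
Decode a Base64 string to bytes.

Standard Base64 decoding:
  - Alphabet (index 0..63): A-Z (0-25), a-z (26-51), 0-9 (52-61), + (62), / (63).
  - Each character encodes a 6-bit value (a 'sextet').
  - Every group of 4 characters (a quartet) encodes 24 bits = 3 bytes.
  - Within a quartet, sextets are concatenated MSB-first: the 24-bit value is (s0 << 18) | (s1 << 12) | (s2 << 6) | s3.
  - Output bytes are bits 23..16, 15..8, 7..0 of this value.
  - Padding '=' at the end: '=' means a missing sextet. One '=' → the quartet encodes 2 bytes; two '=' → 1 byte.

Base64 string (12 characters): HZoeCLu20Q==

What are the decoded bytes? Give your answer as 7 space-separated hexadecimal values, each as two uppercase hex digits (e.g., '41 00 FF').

Answer: 1D 9A 1E 08 BB B6 D1

Derivation:
After char 0 ('H'=7): chars_in_quartet=1 acc=0x7 bytes_emitted=0
After char 1 ('Z'=25): chars_in_quartet=2 acc=0x1D9 bytes_emitted=0
After char 2 ('o'=40): chars_in_quartet=3 acc=0x7668 bytes_emitted=0
After char 3 ('e'=30): chars_in_quartet=4 acc=0x1D9A1E -> emit 1D 9A 1E, reset; bytes_emitted=3
After char 4 ('C'=2): chars_in_quartet=1 acc=0x2 bytes_emitted=3
After char 5 ('L'=11): chars_in_quartet=2 acc=0x8B bytes_emitted=3
After char 6 ('u'=46): chars_in_quartet=3 acc=0x22EE bytes_emitted=3
After char 7 ('2'=54): chars_in_quartet=4 acc=0x8BBB6 -> emit 08 BB B6, reset; bytes_emitted=6
After char 8 ('0'=52): chars_in_quartet=1 acc=0x34 bytes_emitted=6
After char 9 ('Q'=16): chars_in_quartet=2 acc=0xD10 bytes_emitted=6
Padding '==': partial quartet acc=0xD10 -> emit D1; bytes_emitted=7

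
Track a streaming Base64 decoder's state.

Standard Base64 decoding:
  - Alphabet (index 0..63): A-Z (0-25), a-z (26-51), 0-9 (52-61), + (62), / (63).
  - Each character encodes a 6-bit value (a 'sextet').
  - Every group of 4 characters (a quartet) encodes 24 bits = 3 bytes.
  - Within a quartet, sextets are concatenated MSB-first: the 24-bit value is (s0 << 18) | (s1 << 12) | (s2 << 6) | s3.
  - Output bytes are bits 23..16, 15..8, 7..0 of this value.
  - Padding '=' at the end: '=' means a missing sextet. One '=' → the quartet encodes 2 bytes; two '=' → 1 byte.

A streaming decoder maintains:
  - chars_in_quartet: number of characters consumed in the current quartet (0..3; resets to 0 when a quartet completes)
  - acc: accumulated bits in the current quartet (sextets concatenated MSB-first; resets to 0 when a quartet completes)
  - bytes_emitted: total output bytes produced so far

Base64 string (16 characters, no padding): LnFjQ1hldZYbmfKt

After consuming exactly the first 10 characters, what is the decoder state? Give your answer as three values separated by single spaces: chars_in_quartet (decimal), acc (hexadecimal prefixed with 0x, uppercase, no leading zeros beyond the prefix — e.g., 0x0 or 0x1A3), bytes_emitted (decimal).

Answer: 2 0x759 6

Derivation:
After char 0 ('L'=11): chars_in_quartet=1 acc=0xB bytes_emitted=0
After char 1 ('n'=39): chars_in_quartet=2 acc=0x2E7 bytes_emitted=0
After char 2 ('F'=5): chars_in_quartet=3 acc=0xB9C5 bytes_emitted=0
After char 3 ('j'=35): chars_in_quartet=4 acc=0x2E7163 -> emit 2E 71 63, reset; bytes_emitted=3
After char 4 ('Q'=16): chars_in_quartet=1 acc=0x10 bytes_emitted=3
After char 5 ('1'=53): chars_in_quartet=2 acc=0x435 bytes_emitted=3
After char 6 ('h'=33): chars_in_quartet=3 acc=0x10D61 bytes_emitted=3
After char 7 ('l'=37): chars_in_quartet=4 acc=0x435865 -> emit 43 58 65, reset; bytes_emitted=6
After char 8 ('d'=29): chars_in_quartet=1 acc=0x1D bytes_emitted=6
After char 9 ('Z'=25): chars_in_quartet=2 acc=0x759 bytes_emitted=6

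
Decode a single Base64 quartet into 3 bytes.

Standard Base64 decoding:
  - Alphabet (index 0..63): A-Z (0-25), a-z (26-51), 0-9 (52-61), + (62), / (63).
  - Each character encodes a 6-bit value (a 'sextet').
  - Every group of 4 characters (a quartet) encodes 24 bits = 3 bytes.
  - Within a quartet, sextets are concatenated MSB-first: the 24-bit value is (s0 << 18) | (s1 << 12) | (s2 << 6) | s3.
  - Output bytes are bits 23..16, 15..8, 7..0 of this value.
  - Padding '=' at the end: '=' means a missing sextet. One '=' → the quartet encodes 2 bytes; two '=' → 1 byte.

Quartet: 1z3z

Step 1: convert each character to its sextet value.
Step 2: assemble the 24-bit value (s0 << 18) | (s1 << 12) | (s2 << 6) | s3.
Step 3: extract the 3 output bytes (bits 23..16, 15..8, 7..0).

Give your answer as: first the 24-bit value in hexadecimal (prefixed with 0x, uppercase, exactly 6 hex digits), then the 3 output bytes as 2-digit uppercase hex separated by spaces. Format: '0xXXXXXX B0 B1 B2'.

Answer: 0xD73DF3 D7 3D F3

Derivation:
Sextets: 1=53, z=51, 3=55, z=51
24-bit: (53<<18) | (51<<12) | (55<<6) | 51
      = 0xD40000 | 0x033000 | 0x000DC0 | 0x000033
      = 0xD73DF3
Bytes: (v>>16)&0xFF=D7, (v>>8)&0xFF=3D, v&0xFF=F3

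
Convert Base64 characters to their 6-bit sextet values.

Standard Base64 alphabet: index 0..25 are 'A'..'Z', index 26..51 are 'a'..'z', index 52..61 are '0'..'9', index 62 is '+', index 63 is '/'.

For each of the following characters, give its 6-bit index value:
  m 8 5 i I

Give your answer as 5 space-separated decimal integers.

'm': a..z range, 26 + ord('m') − ord('a') = 38
'8': 0..9 range, 52 + ord('8') − ord('0') = 60
'5': 0..9 range, 52 + ord('5') − ord('0') = 57
'i': a..z range, 26 + ord('i') − ord('a') = 34
'I': A..Z range, ord('I') − ord('A') = 8

Answer: 38 60 57 34 8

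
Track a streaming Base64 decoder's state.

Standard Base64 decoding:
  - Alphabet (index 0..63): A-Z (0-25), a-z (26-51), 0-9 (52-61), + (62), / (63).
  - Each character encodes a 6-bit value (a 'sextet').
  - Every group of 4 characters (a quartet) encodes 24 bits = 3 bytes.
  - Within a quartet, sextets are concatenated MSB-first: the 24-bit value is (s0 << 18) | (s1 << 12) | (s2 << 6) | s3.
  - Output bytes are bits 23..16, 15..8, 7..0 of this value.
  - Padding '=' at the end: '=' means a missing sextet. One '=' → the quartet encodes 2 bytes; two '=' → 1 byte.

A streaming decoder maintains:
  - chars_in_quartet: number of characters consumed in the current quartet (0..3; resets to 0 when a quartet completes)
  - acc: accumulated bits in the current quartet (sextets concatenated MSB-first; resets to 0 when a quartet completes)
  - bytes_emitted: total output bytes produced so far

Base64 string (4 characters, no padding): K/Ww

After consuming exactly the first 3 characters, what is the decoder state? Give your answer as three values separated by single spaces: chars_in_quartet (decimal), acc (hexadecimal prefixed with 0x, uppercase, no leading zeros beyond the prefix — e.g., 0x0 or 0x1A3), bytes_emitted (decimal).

After char 0 ('K'=10): chars_in_quartet=1 acc=0xA bytes_emitted=0
After char 1 ('/'=63): chars_in_quartet=2 acc=0x2BF bytes_emitted=0
After char 2 ('W'=22): chars_in_quartet=3 acc=0xAFD6 bytes_emitted=0

Answer: 3 0xAFD6 0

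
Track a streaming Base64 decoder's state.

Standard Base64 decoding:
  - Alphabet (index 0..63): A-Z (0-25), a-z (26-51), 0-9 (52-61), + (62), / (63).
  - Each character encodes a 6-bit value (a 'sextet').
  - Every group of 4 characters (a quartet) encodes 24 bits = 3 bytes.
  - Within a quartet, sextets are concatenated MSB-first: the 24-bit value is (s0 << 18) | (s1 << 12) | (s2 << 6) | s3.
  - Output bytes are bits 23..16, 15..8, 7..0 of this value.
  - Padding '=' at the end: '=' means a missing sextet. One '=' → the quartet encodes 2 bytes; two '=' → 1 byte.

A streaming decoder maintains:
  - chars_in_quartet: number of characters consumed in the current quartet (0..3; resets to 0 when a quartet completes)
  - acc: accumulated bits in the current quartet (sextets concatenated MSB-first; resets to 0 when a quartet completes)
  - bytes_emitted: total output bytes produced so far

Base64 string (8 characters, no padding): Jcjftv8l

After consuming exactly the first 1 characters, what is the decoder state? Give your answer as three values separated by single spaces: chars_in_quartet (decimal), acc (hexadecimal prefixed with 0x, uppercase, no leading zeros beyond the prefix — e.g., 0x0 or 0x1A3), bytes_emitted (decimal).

After char 0 ('J'=9): chars_in_quartet=1 acc=0x9 bytes_emitted=0

Answer: 1 0x9 0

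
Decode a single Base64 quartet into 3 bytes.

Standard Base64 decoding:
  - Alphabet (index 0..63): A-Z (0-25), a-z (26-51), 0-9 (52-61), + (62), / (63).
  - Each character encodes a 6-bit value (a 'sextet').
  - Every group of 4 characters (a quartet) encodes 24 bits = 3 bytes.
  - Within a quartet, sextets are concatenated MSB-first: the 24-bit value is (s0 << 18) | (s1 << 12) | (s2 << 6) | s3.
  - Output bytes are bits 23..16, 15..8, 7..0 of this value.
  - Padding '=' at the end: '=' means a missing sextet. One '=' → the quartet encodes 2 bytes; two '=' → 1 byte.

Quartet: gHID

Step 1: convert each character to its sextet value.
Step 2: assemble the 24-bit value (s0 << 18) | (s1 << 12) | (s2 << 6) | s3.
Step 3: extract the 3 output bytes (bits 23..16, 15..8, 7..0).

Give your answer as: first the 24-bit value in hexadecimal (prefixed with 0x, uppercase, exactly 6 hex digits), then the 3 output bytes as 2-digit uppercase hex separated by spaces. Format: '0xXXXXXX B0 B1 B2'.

Answer: 0x807203 80 72 03

Derivation:
Sextets: g=32, H=7, I=8, D=3
24-bit: (32<<18) | (7<<12) | (8<<6) | 3
      = 0x800000 | 0x007000 | 0x000200 | 0x000003
      = 0x807203
Bytes: (v>>16)&0xFF=80, (v>>8)&0xFF=72, v&0xFF=03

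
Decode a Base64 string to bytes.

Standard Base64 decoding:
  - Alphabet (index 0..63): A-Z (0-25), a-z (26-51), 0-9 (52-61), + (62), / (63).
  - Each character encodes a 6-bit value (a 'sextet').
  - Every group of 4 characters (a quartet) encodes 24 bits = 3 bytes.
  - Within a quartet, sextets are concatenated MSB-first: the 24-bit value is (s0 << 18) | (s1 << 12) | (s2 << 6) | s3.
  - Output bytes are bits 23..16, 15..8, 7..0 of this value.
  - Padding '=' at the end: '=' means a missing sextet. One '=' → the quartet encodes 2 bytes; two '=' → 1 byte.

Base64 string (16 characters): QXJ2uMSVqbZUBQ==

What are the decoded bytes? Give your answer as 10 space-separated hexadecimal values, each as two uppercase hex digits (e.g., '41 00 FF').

Answer: 41 72 76 B8 C4 95 A9 B6 54 05

Derivation:
After char 0 ('Q'=16): chars_in_quartet=1 acc=0x10 bytes_emitted=0
After char 1 ('X'=23): chars_in_quartet=2 acc=0x417 bytes_emitted=0
After char 2 ('J'=9): chars_in_quartet=3 acc=0x105C9 bytes_emitted=0
After char 3 ('2'=54): chars_in_quartet=4 acc=0x417276 -> emit 41 72 76, reset; bytes_emitted=3
After char 4 ('u'=46): chars_in_quartet=1 acc=0x2E bytes_emitted=3
After char 5 ('M'=12): chars_in_quartet=2 acc=0xB8C bytes_emitted=3
After char 6 ('S'=18): chars_in_quartet=3 acc=0x2E312 bytes_emitted=3
After char 7 ('V'=21): chars_in_quartet=4 acc=0xB8C495 -> emit B8 C4 95, reset; bytes_emitted=6
After char 8 ('q'=42): chars_in_quartet=1 acc=0x2A bytes_emitted=6
After char 9 ('b'=27): chars_in_quartet=2 acc=0xA9B bytes_emitted=6
After char 10 ('Z'=25): chars_in_quartet=3 acc=0x2A6D9 bytes_emitted=6
After char 11 ('U'=20): chars_in_quartet=4 acc=0xA9B654 -> emit A9 B6 54, reset; bytes_emitted=9
After char 12 ('B'=1): chars_in_quartet=1 acc=0x1 bytes_emitted=9
After char 13 ('Q'=16): chars_in_quartet=2 acc=0x50 bytes_emitted=9
Padding '==': partial quartet acc=0x50 -> emit 05; bytes_emitted=10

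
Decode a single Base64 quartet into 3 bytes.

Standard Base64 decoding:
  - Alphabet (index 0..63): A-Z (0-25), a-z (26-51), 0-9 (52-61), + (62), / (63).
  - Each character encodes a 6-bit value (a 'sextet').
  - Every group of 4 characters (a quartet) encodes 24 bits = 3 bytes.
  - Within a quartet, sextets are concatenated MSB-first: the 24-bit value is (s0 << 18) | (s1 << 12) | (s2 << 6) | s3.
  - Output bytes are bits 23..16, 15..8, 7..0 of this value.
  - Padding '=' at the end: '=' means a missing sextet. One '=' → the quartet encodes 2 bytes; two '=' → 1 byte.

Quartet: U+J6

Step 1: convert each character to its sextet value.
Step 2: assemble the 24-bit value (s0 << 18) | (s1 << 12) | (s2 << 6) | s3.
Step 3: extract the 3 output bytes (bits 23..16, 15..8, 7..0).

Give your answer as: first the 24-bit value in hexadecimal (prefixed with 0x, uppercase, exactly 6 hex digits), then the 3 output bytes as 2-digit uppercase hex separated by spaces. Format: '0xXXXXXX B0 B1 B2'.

Sextets: U=20, +=62, J=9, 6=58
24-bit: (20<<18) | (62<<12) | (9<<6) | 58
      = 0x500000 | 0x03E000 | 0x000240 | 0x00003A
      = 0x53E27A
Bytes: (v>>16)&0xFF=53, (v>>8)&0xFF=E2, v&0xFF=7A

Answer: 0x53E27A 53 E2 7A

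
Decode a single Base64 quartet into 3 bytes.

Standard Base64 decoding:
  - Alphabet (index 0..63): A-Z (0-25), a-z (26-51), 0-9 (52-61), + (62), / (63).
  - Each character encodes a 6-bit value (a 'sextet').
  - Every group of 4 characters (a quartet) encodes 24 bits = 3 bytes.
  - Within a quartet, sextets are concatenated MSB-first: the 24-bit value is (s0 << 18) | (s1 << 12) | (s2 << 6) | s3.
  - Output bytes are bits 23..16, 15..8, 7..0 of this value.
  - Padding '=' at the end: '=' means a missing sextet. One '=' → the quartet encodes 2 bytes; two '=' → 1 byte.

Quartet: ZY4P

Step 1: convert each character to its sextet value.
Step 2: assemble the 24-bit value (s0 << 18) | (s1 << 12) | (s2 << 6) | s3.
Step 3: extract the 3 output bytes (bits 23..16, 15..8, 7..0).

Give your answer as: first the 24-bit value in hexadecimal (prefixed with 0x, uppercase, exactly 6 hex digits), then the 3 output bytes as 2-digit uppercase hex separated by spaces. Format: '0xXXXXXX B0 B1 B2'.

Answer: 0x658E0F 65 8E 0F

Derivation:
Sextets: Z=25, Y=24, 4=56, P=15
24-bit: (25<<18) | (24<<12) | (56<<6) | 15
      = 0x640000 | 0x018000 | 0x000E00 | 0x00000F
      = 0x658E0F
Bytes: (v>>16)&0xFF=65, (v>>8)&0xFF=8E, v&0xFF=0F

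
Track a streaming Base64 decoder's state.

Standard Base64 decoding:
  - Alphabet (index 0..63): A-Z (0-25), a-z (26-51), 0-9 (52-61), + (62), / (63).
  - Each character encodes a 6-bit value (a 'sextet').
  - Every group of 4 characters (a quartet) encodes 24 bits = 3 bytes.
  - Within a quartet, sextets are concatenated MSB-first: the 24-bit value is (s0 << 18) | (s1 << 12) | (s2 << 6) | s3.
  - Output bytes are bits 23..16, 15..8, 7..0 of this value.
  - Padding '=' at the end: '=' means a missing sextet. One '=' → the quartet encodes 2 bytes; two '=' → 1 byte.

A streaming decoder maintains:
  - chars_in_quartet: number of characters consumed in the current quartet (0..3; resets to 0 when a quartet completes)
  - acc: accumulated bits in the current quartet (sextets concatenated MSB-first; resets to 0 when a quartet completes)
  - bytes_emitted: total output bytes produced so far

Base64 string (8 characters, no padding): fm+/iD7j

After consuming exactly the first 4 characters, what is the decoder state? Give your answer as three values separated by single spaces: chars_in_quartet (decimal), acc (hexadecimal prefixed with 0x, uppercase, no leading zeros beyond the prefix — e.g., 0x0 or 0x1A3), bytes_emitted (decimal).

Answer: 0 0x0 3

Derivation:
After char 0 ('f'=31): chars_in_quartet=1 acc=0x1F bytes_emitted=0
After char 1 ('m'=38): chars_in_quartet=2 acc=0x7E6 bytes_emitted=0
After char 2 ('+'=62): chars_in_quartet=3 acc=0x1F9BE bytes_emitted=0
After char 3 ('/'=63): chars_in_quartet=4 acc=0x7E6FBF -> emit 7E 6F BF, reset; bytes_emitted=3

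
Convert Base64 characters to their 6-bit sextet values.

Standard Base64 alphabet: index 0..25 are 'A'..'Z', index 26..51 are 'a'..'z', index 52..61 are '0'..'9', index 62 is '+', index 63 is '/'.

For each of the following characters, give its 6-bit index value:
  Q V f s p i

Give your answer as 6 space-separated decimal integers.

Answer: 16 21 31 44 41 34

Derivation:
'Q': A..Z range, ord('Q') − ord('A') = 16
'V': A..Z range, ord('V') − ord('A') = 21
'f': a..z range, 26 + ord('f') − ord('a') = 31
's': a..z range, 26 + ord('s') − ord('a') = 44
'p': a..z range, 26 + ord('p') − ord('a') = 41
'i': a..z range, 26 + ord('i') − ord('a') = 34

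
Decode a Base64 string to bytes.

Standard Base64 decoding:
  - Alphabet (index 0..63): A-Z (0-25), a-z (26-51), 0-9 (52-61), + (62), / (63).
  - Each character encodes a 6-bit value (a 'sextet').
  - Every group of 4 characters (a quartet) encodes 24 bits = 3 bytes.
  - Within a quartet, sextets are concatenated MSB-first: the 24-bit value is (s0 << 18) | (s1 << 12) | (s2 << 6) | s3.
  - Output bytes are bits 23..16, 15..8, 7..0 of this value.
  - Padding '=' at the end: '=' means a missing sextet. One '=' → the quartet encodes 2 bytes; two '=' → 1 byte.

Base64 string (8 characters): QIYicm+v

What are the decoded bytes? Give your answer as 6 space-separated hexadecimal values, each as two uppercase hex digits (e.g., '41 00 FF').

Answer: 40 86 22 72 6F AF

Derivation:
After char 0 ('Q'=16): chars_in_quartet=1 acc=0x10 bytes_emitted=0
After char 1 ('I'=8): chars_in_quartet=2 acc=0x408 bytes_emitted=0
After char 2 ('Y'=24): chars_in_quartet=3 acc=0x10218 bytes_emitted=0
After char 3 ('i'=34): chars_in_quartet=4 acc=0x408622 -> emit 40 86 22, reset; bytes_emitted=3
After char 4 ('c'=28): chars_in_quartet=1 acc=0x1C bytes_emitted=3
After char 5 ('m'=38): chars_in_quartet=2 acc=0x726 bytes_emitted=3
After char 6 ('+'=62): chars_in_quartet=3 acc=0x1C9BE bytes_emitted=3
After char 7 ('v'=47): chars_in_quartet=4 acc=0x726FAF -> emit 72 6F AF, reset; bytes_emitted=6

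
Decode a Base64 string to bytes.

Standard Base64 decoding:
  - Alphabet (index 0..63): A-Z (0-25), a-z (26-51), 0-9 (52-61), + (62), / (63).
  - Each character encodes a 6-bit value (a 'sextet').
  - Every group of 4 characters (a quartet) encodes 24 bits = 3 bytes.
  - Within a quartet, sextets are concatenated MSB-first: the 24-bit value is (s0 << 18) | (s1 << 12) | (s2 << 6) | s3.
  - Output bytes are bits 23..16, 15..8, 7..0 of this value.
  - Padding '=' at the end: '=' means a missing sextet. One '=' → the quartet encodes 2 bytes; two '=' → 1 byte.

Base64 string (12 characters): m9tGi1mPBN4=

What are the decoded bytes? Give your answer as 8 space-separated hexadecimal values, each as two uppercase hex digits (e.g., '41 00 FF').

Answer: 9B DB 46 8B 59 8F 04 DE

Derivation:
After char 0 ('m'=38): chars_in_quartet=1 acc=0x26 bytes_emitted=0
After char 1 ('9'=61): chars_in_quartet=2 acc=0x9BD bytes_emitted=0
After char 2 ('t'=45): chars_in_quartet=3 acc=0x26F6D bytes_emitted=0
After char 3 ('G'=6): chars_in_quartet=4 acc=0x9BDB46 -> emit 9B DB 46, reset; bytes_emitted=3
After char 4 ('i'=34): chars_in_quartet=1 acc=0x22 bytes_emitted=3
After char 5 ('1'=53): chars_in_quartet=2 acc=0x8B5 bytes_emitted=3
After char 6 ('m'=38): chars_in_quartet=3 acc=0x22D66 bytes_emitted=3
After char 7 ('P'=15): chars_in_quartet=4 acc=0x8B598F -> emit 8B 59 8F, reset; bytes_emitted=6
After char 8 ('B'=1): chars_in_quartet=1 acc=0x1 bytes_emitted=6
After char 9 ('N'=13): chars_in_quartet=2 acc=0x4D bytes_emitted=6
After char 10 ('4'=56): chars_in_quartet=3 acc=0x1378 bytes_emitted=6
Padding '=': partial quartet acc=0x1378 -> emit 04 DE; bytes_emitted=8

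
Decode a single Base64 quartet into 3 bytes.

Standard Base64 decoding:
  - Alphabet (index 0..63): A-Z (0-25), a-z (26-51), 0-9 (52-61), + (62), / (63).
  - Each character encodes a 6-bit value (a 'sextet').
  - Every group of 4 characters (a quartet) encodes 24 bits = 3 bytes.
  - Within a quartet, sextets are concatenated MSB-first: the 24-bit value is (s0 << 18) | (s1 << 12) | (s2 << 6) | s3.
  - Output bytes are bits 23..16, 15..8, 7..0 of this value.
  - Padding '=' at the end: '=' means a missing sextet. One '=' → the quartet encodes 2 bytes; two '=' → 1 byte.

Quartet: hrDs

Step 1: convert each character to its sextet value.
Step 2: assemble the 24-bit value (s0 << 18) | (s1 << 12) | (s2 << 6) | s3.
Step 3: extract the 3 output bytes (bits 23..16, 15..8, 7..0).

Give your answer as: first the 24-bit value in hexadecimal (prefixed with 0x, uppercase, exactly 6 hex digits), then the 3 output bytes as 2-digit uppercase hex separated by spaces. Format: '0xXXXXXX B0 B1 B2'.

Sextets: h=33, r=43, D=3, s=44
24-bit: (33<<18) | (43<<12) | (3<<6) | 44
      = 0x840000 | 0x02B000 | 0x0000C0 | 0x00002C
      = 0x86B0EC
Bytes: (v>>16)&0xFF=86, (v>>8)&0xFF=B0, v&0xFF=EC

Answer: 0x86B0EC 86 B0 EC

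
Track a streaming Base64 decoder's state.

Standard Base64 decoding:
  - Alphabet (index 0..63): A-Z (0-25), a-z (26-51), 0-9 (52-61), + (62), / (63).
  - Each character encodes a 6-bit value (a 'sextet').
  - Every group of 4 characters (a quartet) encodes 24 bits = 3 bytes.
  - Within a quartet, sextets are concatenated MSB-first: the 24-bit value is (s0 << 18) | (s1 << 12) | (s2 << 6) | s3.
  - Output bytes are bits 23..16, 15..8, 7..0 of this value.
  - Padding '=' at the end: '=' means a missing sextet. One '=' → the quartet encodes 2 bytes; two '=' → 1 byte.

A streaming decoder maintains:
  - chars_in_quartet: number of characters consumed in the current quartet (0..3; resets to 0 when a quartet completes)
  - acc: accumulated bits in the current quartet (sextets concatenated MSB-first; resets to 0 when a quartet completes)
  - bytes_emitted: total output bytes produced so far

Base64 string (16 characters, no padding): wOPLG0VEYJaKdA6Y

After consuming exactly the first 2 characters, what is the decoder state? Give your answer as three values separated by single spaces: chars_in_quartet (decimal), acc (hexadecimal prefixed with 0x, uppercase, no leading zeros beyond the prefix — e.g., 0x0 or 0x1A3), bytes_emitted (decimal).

Answer: 2 0xC0E 0

Derivation:
After char 0 ('w'=48): chars_in_quartet=1 acc=0x30 bytes_emitted=0
After char 1 ('O'=14): chars_in_quartet=2 acc=0xC0E bytes_emitted=0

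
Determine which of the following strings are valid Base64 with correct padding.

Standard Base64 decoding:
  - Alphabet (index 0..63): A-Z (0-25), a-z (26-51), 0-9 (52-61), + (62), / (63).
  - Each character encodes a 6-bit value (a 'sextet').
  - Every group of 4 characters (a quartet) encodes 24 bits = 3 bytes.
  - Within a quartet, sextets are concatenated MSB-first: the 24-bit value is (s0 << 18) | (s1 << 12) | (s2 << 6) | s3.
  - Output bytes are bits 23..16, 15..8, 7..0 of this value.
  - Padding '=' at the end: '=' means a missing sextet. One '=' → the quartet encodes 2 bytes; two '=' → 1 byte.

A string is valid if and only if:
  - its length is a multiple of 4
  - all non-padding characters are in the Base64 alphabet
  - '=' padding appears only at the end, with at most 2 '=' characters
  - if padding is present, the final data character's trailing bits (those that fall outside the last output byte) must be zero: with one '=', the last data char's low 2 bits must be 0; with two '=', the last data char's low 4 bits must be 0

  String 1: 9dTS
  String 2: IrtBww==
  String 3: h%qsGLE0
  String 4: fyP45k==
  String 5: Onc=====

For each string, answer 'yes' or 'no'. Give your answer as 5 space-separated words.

Answer: yes yes no no no

Derivation:
String 1: '9dTS' → valid
String 2: 'IrtBww==' → valid
String 3: 'h%qsGLE0' → invalid (bad char(s): ['%'])
String 4: 'fyP45k==' → invalid (bad trailing bits)
String 5: 'Onc=====' → invalid (5 pad chars (max 2))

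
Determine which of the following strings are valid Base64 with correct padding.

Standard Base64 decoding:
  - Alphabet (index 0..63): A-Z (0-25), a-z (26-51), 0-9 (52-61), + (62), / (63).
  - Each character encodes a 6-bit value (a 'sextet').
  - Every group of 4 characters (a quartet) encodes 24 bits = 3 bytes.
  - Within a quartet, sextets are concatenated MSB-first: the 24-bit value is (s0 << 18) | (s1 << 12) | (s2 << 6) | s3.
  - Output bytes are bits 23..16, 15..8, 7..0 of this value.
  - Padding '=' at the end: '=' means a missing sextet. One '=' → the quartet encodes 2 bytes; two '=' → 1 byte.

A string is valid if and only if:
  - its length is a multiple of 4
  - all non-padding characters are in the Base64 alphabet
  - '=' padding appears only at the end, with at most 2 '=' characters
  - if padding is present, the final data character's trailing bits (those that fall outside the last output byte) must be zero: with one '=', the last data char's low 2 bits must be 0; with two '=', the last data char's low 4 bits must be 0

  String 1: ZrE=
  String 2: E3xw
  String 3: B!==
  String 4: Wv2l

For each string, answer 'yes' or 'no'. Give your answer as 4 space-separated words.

String 1: 'ZrE=' → valid
String 2: 'E3xw' → valid
String 3: 'B!==' → invalid (bad char(s): ['!'])
String 4: 'Wv2l' → valid

Answer: yes yes no yes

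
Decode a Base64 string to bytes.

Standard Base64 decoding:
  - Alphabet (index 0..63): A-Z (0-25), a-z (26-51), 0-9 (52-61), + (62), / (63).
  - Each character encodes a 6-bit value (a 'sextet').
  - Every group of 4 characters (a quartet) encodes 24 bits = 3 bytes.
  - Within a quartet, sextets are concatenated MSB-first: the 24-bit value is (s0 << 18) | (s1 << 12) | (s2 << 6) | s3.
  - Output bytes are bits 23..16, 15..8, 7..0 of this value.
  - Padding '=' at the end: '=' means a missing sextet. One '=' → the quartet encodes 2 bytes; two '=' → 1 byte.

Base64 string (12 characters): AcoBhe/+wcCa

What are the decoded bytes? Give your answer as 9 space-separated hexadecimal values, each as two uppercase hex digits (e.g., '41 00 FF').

After char 0 ('A'=0): chars_in_quartet=1 acc=0x0 bytes_emitted=0
After char 1 ('c'=28): chars_in_quartet=2 acc=0x1C bytes_emitted=0
After char 2 ('o'=40): chars_in_quartet=3 acc=0x728 bytes_emitted=0
After char 3 ('B'=1): chars_in_quartet=4 acc=0x1CA01 -> emit 01 CA 01, reset; bytes_emitted=3
After char 4 ('h'=33): chars_in_quartet=1 acc=0x21 bytes_emitted=3
After char 5 ('e'=30): chars_in_quartet=2 acc=0x85E bytes_emitted=3
After char 6 ('/'=63): chars_in_quartet=3 acc=0x217BF bytes_emitted=3
After char 7 ('+'=62): chars_in_quartet=4 acc=0x85EFFE -> emit 85 EF FE, reset; bytes_emitted=6
After char 8 ('w'=48): chars_in_quartet=1 acc=0x30 bytes_emitted=6
After char 9 ('c'=28): chars_in_quartet=2 acc=0xC1C bytes_emitted=6
After char 10 ('C'=2): chars_in_quartet=3 acc=0x30702 bytes_emitted=6
After char 11 ('a'=26): chars_in_quartet=4 acc=0xC1C09A -> emit C1 C0 9A, reset; bytes_emitted=9

Answer: 01 CA 01 85 EF FE C1 C0 9A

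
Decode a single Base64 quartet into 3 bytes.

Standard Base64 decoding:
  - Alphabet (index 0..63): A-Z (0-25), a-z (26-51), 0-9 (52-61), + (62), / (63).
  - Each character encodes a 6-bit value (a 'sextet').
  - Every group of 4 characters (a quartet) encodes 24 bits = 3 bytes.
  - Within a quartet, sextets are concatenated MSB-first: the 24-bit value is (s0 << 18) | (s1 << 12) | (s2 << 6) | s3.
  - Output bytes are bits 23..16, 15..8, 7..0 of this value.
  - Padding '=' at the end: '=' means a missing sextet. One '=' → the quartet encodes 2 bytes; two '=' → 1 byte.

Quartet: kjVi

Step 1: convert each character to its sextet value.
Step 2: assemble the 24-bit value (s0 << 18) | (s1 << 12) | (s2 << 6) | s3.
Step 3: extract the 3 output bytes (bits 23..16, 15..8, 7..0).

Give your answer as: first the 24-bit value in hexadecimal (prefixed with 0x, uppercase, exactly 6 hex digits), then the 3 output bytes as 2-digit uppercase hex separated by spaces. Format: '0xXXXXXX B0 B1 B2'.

Answer: 0x923562 92 35 62

Derivation:
Sextets: k=36, j=35, V=21, i=34
24-bit: (36<<18) | (35<<12) | (21<<6) | 34
      = 0x900000 | 0x023000 | 0x000540 | 0x000022
      = 0x923562
Bytes: (v>>16)&0xFF=92, (v>>8)&0xFF=35, v&0xFF=62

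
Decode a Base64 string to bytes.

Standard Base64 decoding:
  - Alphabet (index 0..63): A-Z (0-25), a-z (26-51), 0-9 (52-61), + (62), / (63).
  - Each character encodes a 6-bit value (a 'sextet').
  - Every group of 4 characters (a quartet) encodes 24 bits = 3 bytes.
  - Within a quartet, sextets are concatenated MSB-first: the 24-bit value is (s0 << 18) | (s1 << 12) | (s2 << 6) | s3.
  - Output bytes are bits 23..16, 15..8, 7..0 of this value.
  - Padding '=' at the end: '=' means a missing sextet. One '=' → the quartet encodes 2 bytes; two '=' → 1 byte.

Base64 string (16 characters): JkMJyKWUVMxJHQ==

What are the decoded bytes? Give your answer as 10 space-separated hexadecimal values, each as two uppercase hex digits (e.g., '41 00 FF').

After char 0 ('J'=9): chars_in_quartet=1 acc=0x9 bytes_emitted=0
After char 1 ('k'=36): chars_in_quartet=2 acc=0x264 bytes_emitted=0
After char 2 ('M'=12): chars_in_quartet=3 acc=0x990C bytes_emitted=0
After char 3 ('J'=9): chars_in_quartet=4 acc=0x264309 -> emit 26 43 09, reset; bytes_emitted=3
After char 4 ('y'=50): chars_in_quartet=1 acc=0x32 bytes_emitted=3
After char 5 ('K'=10): chars_in_quartet=2 acc=0xC8A bytes_emitted=3
After char 6 ('W'=22): chars_in_quartet=3 acc=0x32296 bytes_emitted=3
After char 7 ('U'=20): chars_in_quartet=4 acc=0xC8A594 -> emit C8 A5 94, reset; bytes_emitted=6
After char 8 ('V'=21): chars_in_quartet=1 acc=0x15 bytes_emitted=6
After char 9 ('M'=12): chars_in_quartet=2 acc=0x54C bytes_emitted=6
After char 10 ('x'=49): chars_in_quartet=3 acc=0x15331 bytes_emitted=6
After char 11 ('J'=9): chars_in_quartet=4 acc=0x54CC49 -> emit 54 CC 49, reset; bytes_emitted=9
After char 12 ('H'=7): chars_in_quartet=1 acc=0x7 bytes_emitted=9
After char 13 ('Q'=16): chars_in_quartet=2 acc=0x1D0 bytes_emitted=9
Padding '==': partial quartet acc=0x1D0 -> emit 1D; bytes_emitted=10

Answer: 26 43 09 C8 A5 94 54 CC 49 1D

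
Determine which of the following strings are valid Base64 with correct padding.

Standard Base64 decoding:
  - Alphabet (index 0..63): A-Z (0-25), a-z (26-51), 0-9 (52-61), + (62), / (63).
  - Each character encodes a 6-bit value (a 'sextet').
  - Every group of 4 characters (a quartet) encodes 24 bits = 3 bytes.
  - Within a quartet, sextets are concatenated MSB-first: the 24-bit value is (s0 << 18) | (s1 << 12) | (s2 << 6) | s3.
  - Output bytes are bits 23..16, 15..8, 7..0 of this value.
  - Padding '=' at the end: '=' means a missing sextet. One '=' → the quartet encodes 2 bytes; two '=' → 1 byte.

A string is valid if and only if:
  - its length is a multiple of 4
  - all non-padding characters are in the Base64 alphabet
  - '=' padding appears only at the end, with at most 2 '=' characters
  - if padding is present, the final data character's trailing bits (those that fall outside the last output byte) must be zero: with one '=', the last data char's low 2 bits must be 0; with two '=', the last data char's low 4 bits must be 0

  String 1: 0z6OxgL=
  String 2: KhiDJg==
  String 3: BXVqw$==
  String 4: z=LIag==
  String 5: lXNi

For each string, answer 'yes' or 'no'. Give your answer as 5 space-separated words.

String 1: '0z6OxgL=' → invalid (bad trailing bits)
String 2: 'KhiDJg==' → valid
String 3: 'BXVqw$==' → invalid (bad char(s): ['$'])
String 4: 'z=LIag==' → invalid (bad char(s): ['=']; '=' in middle)
String 5: 'lXNi' → valid

Answer: no yes no no yes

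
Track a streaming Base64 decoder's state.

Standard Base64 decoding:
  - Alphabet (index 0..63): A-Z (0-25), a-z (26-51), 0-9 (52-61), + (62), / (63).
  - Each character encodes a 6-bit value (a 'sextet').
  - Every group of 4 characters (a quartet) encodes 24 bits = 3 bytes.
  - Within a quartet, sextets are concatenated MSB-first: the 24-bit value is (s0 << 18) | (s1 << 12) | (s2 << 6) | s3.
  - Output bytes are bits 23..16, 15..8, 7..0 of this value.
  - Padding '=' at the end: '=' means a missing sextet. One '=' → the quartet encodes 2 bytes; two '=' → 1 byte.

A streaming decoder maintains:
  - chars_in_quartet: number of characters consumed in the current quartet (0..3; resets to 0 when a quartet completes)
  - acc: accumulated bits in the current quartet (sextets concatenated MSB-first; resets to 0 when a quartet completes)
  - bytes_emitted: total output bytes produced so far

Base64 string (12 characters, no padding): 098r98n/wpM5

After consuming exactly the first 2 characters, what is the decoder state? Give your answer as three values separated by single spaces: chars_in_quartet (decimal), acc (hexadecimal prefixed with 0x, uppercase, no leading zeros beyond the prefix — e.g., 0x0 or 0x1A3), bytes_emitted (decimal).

Answer: 2 0xD3D 0

Derivation:
After char 0 ('0'=52): chars_in_quartet=1 acc=0x34 bytes_emitted=0
After char 1 ('9'=61): chars_in_quartet=2 acc=0xD3D bytes_emitted=0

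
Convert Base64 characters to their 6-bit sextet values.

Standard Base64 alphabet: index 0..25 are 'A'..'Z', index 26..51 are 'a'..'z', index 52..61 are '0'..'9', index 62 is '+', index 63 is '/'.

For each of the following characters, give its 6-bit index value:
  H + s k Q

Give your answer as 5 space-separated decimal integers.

Answer: 7 62 44 36 16

Derivation:
'H': A..Z range, ord('H') − ord('A') = 7
'+': index 62
's': a..z range, 26 + ord('s') − ord('a') = 44
'k': a..z range, 26 + ord('k') − ord('a') = 36
'Q': A..Z range, ord('Q') − ord('A') = 16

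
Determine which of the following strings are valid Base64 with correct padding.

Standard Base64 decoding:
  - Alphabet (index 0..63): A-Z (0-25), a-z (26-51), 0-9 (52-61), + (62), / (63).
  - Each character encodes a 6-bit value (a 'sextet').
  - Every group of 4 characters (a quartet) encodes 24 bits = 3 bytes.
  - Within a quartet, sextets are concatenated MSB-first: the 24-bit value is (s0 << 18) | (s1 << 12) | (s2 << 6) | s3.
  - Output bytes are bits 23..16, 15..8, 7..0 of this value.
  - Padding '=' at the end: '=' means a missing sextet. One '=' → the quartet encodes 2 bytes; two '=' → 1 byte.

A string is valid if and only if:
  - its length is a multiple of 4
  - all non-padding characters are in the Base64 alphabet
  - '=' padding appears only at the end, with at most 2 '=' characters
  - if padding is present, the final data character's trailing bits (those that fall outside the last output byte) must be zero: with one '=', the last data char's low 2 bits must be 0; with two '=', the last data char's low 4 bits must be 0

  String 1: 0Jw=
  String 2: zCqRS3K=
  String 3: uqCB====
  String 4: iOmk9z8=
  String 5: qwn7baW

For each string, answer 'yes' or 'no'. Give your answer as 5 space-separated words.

Answer: yes no no yes no

Derivation:
String 1: '0Jw=' → valid
String 2: 'zCqRS3K=' → invalid (bad trailing bits)
String 3: 'uqCB====' → invalid (4 pad chars (max 2))
String 4: 'iOmk9z8=' → valid
String 5: 'qwn7baW' → invalid (len=7 not mult of 4)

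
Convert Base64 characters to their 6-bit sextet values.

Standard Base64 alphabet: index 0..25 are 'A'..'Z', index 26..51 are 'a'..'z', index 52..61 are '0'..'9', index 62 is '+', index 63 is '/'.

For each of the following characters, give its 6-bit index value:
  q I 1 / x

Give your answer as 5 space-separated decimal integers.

Answer: 42 8 53 63 49

Derivation:
'q': a..z range, 26 + ord('q') − ord('a') = 42
'I': A..Z range, ord('I') − ord('A') = 8
'1': 0..9 range, 52 + ord('1') − ord('0') = 53
'/': index 63
'x': a..z range, 26 + ord('x') − ord('a') = 49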